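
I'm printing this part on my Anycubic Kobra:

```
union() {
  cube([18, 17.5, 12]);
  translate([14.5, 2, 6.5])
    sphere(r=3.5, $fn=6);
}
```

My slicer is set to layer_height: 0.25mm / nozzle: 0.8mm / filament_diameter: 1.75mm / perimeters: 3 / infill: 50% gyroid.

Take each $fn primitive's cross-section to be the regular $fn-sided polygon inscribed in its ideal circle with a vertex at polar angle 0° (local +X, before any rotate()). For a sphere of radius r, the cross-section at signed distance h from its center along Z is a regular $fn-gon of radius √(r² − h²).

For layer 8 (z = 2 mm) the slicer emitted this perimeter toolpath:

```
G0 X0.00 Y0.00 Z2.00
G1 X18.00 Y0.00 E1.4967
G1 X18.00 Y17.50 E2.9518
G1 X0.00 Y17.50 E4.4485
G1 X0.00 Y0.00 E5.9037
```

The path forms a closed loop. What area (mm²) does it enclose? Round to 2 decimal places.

Apply the shoelace formula to the sequence of (X, Y) vertices; enclosed area = 315.00 mm².

315.00 mm²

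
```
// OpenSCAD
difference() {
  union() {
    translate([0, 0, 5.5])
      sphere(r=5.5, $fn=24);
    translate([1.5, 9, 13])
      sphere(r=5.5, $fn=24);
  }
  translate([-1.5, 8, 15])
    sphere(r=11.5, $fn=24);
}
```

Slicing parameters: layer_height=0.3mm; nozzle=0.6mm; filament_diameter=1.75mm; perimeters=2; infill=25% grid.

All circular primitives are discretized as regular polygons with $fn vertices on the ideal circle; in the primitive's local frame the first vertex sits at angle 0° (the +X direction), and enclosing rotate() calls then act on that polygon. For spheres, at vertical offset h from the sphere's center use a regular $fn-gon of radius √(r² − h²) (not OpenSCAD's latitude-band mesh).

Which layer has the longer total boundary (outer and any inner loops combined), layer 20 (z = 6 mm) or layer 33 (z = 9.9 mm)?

layer 20 (z = 6 mm)

Layer 20 (z = 6): the r=5.5 sphere slices to a regular 24-gon of circumradius 5.477 (√(r²−h²) with h=0.5 from center) (perimeter = 2·24·5.477·sin(180°/24) = 34.32 mm); the sphere at (1.5, 9) is not intersected at this z (|z−center|=7.000 > r=5.5); Merging all regions: only the r=5.5 sphere is present, so the union is just that shape — boundary = 34.32 mm; the r=11.5 sphere at (-1.5, 8) contributes a regular 24-gon of circumradius √(11.5²−9²) = 7.159 (perimeter = 2·24·7.159·sin(180°/24) = 44.85 mm); Taking the first minus the rest: starting from the result so far, the r=11.5 sphere at (-1.5, 8) partially overlaps it — only the 28.97 mm² overlap (of its 159.17 mm²) is removed, clipping the outline — boundary = 33.23 mm. So its perimeter = 33.23 mm. Layer 33 (z = 9.9): the sphere: section is a regular 24-gon, circumradius = √(r²−h²) = √(5.5²−4.4²) = 3.300 (perimeter = 2·24·3.300·sin(180°/24) = 20.68 mm); the r=5.5 sphere at (1.5, 9) slices to a regular 24-gon of circumradius 4.543 (√(r²−h²) with h=3.1 from center) (perimeter = 2·24·4.543·sin(180°/24) = 28.46 mm); Merging all regions: the 2 present regions are separate (no shared area or edge), so areas and boundary lengths simply add and each stays a separate island — boundary = 49.14 mm; the sphere at (-1.5, 8): section is a regular 24-gon, circumradius = √(r²−h²) = √(11.5²−5.1²) = 10.307 (perimeter = 2·24·10.307·sin(180°/24) = 64.58 mm); Subtracting the remaining from the first: starting from the result so far, the r=11.5 sphere at (-1.5, 8) partially overlaps it — only the 93.21 mm² overlap (of its 329.96 mm²) is removed, clipping the outline — boundary = 12.43 mm. So its perimeter = 12.43 mm. Layer 20 is larger (33.23 vs 12.43 mm).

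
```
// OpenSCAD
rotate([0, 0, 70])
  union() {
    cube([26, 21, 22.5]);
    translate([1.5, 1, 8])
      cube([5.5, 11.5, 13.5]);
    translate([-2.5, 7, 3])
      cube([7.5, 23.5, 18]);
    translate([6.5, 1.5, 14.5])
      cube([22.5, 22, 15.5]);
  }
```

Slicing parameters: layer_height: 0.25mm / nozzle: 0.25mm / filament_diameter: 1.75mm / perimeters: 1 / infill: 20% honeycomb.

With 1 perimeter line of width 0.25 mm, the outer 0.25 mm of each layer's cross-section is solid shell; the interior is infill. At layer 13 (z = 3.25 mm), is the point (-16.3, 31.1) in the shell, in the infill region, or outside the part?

At z = 3.25 mm: the cube is present — its section is the full 26×21 rectangle; the cube at (1.5, 1) is absent (z outside [8, 21.5]); the cube at (-2.5, 7) is present — its section is the full 7.5×23.5 rectangle; the cube at (6.5, 1.5) is not intersected at this z (z outside [14.5, 30]); Taking the union: the regions partially overlap (shared area 70.00 mm²), so overlapping operands fuse into one piece — 1 connected region; (rotated 70° about Z; rotation is an isometry so areas/perimeters/island counts are preserved). Overall, the cross-section is a single solid region. Undo the 70° rotation: the query point maps to (23.650, 25.954) in the un-rotated model frame. The nearest boundary edge runs (5.00, 21.00)→(26.00, 21.00); distance from the point to it = 4.95 mm. The point is not inside any of the regions above, so it lies outside the cross-section (4.95 mm from the nearest boundary).

outside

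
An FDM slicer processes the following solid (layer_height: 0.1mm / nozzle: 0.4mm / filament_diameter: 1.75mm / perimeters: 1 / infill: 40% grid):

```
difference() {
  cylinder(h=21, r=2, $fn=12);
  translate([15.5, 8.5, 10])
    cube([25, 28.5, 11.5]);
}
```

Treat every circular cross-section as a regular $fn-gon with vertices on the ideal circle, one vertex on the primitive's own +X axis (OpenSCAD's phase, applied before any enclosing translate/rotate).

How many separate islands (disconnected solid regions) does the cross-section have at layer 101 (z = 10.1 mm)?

1

At z = 10.1 mm: the cylinder: section is a regular 12-gon, circumradius r=2; the cube at (15.5, 8.5) is present — its section is the full 25×28.5 rectangle; Taking the first minus the rest: starting from the r=2 cylinder, the 25×28.5 cube at (15.5, 8.5) misses the remaining region (no effect) — 1 connected region. Overall, the cross-section is a single solid region. Island count = 1.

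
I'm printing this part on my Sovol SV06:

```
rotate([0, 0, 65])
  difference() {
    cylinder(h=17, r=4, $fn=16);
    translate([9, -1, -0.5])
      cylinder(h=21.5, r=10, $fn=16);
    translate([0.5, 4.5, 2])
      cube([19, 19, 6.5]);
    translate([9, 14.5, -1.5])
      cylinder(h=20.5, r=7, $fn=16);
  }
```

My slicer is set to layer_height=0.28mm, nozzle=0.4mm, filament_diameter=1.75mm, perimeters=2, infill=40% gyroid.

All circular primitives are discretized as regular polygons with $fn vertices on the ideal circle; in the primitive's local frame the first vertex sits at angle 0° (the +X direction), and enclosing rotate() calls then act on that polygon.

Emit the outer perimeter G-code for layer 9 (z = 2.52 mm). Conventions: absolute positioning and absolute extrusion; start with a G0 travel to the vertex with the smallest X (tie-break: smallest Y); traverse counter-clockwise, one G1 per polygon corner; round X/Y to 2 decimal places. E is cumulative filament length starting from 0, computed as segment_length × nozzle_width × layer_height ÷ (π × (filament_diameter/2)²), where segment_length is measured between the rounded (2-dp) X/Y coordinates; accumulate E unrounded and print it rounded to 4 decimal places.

At z = 2.52 mm: the r=4 cylinder contributes a regular 16-gon of circumradius 4; the r=10 cylinder at (9, -1) gives a regular 16-gon of circumradius 10 (constant along its height); the cube at (0.5, 4.5) is present — its section is the full 19×19 rectangle; the r=7 cylinder at (9, 14.5) contributes a regular 16-gon of circumradius 7; Taking the first minus the rest: starting from the r=4 cylinder, the r=10 cylinder at (9, -1) partially overlaps it — only the 28.80 mm² overlap (of its 306.15 mm²) is removed, clipping the outline; the 19×19 cube at (0.5, 4.5) misses the remaining region (no effect); the r=7 cylinder at (9, 14.5) misses the remaining region (no effect) — 1 connected region; (rotated 65° about Z; rotation is an isometry so areas/perimeters/island counts are preserved). The outline is a single polygon with 12 vertices. Extrusion per mm of travel: 0.4 × 0.28 / (π × 0.875²) = 0.046564. Accumulating E over each segment gives final E = 0.9651.

G0 X-4.00 Y0.17 Z2.52
G1 X-3.76 Y-1.37 E0.0726
G1 X-2.95 Y-2.70 E0.1451
G1 X-1.69 Y-3.63 E0.2180
G1 X-0.17 Y-4.00 E0.2909
G1 X1.37 Y-3.76 E0.3634
G1 X2.70 Y-2.95 E0.4359
G1 X3.37 Y-2.04 E0.4886
G1 X0.48 Y-1.33 E0.6271
G1 X-2.66 Y0.98 E0.8086
G1 X-3.34 Y2.09 E0.8693
G1 X-3.63 Y1.69 E0.8923
G1 X-4.00 Y0.17 E0.9651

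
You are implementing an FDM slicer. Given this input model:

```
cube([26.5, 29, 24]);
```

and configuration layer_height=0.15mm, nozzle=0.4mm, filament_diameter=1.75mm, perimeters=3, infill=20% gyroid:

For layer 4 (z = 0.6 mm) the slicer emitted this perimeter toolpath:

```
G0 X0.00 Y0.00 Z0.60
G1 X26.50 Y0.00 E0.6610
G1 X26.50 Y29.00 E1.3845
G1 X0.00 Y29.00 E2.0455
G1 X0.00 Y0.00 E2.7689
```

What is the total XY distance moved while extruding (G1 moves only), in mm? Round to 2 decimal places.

Sum the Euclidean lengths of each G1 segment: total = 111.00 mm.

111.00 mm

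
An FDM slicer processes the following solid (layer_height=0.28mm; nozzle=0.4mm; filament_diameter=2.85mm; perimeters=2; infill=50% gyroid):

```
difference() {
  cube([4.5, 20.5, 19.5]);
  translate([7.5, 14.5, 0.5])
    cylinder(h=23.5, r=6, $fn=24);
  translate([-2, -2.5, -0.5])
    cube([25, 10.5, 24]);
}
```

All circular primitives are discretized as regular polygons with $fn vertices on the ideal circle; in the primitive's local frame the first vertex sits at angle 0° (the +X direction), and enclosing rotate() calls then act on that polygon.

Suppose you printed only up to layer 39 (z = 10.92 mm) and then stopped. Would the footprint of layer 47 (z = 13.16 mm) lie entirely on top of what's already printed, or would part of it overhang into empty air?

Compare the two slices. At z = 10.92: the 4.5×20.5 cube contributes its full rectangle (area 92.25 mm²); the r=6 cylinder at (7.5, 14.5) contributes a regular 24-gon of circumradius 6 (area = (24/2)·6.000²·sin(360°/24) = 111.81 mm²); the cube at (-2, -2.5) is present — its section is the full 25×10.5 rectangle (area 262.50 mm²); Taking the first minus the rest: starting from the 4.5×20.5 cube (92.25 mm²), the r=6 cylinder at (7.5, 14.5) partially overlaps it — only the 21.68 mm² overlap (of its 111.81 mm²) is removed, clipping the outline; the 25×10.5 cube at (-2, -2.5) partially overlaps it — only the 36.00 mm² overlap (of its 262.50 mm²) is removed, clipping the outline — area = 34.57 mm². At z = 13.16: the cube is present — its section is the full 4.5×20.5 rectangle (area 92.25 mm²); the cylinder at (7.5, 14.5): section is a regular 24-gon, circumradius r=6 (area = (24/2)·6.000²·sin(360°/24) = 111.81 mm²); the 25×10.5 cube at (-2, -2.5) contributes its full rectangle (area 262.50 mm²); Taking the first minus the rest: starting from the 4.5×20.5 cube (92.25 mm²), the r=6 cylinder at (7.5, 14.5) partially overlaps it — only the 21.68 mm² overlap (of its 111.81 mm²) is removed, clipping the outline; the 25×10.5 cube at (-2, -2.5) partially overlaps it — only the 36.00 mm² overlap (of its 262.50 mm²) is removed, clipping the outline — area = 34.57 mm². Checking containment: the cross-section at z = 13.16 is a subset of the cross-section at z = 10.92.

entirely on top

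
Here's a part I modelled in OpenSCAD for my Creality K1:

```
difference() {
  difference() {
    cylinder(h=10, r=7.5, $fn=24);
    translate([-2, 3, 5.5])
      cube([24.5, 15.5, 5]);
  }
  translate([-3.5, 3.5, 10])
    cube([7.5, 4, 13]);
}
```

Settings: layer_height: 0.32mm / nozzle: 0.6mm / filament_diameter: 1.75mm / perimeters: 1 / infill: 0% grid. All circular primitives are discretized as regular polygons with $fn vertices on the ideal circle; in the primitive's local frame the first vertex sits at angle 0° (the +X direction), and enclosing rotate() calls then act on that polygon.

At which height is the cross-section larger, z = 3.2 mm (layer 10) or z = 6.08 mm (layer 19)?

layer 10 (z = 3.2 mm)

Layer 10 (z = 3.2): the r=7.5 cylinder gives a regular 24-gon of circumradius 7.5 (constant along its height) (area = (24/2)·7.500²·sin(360°/24) = 174.70 mm²); the cube at (-2, 3) does not reach this height (z outside [5.5, 10.5]); Taking the first minus the rest: none of the subtracted shapes is present at this height, so the r=7.5 cylinder is unchanged — area = 174.70 mm²; the cube at (-3.5, 3.5) does not reach this height (z outside [10, 23]); After the difference (first − rest): none of the subtracted shapes is present at this height, so the result so far is unchanged — area = 174.70 mm². So its area = 174.70 mm². Layer 19 (z = 6.08): the r=7.5 cylinder gives a regular 24-gon of circumradius 7.5 (constant along its height) (area = (24/2)·7.500²·sin(360°/24) = 174.70 mm²); the cube at (-2, 3) (footprint 24.5×15.5) is included at this height (area 379.75 mm²); Taking the first minus the rest: starting from the r=7.5 cylinder (174.70 mm²), the 24.5×15.5 cube at (-2, 3) partially overlaps it — only the 30.66 mm² overlap (of its 379.75 mm²) is removed, clipping the outline — area = 144.04 mm²; the cube at (-3.5, 3.5) is absent (z outside [10, 23]); After the difference (first − rest): none of the subtracted shapes is present at this height, so the result so far is unchanged — area = 144.04 mm². So its area = 144.04 mm². Layer 10 is larger (174.70 vs 144.04 mm²).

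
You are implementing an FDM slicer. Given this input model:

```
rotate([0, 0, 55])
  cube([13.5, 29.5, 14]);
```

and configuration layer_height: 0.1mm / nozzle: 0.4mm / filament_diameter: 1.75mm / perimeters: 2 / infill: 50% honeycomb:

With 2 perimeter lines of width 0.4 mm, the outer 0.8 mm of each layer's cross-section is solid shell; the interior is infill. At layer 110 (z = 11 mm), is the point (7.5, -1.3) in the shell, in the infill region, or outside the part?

At z = 11 mm: the 13.5×29.5 cube contributes its full rectangle; (whole slice rotated 55° about Z — lengths, areas and connectivity unchanged). Overall, the cross-section is a single solid region. Undo the 55° rotation: the query point maps to (3.237, -6.889) in the un-rotated model frame. The nearest boundary edge runs (0.00, 0.00)→(13.50, 0.00); distance from the point to it = 6.89 mm. The point is not inside any of the regions above, so it lies outside the cross-section (6.89 mm from the nearest boundary).

outside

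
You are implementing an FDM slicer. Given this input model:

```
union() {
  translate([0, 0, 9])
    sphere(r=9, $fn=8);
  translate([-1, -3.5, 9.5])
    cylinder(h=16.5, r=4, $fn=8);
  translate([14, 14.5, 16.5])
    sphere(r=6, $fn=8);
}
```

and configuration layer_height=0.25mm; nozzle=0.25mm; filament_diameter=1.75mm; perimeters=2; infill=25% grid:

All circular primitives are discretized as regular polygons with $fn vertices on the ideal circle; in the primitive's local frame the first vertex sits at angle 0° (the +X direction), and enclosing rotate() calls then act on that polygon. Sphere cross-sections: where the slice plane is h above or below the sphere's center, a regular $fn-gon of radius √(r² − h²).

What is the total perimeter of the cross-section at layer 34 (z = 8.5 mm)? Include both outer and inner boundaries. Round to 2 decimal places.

55.02 mm

At z = 8.5 mm: the r=9 sphere contributes a regular 8-gon of circumradius √(9²−0.5²) = 8.986 (perimeter = 2·8·8.986·sin(180°/8) = 55.02 mm); the cylinder at (-1, -3.5) is not intersected at this z (z outside [9.5, 26]); the sphere at (14, 14.5) does not reach this height (|z−center|=8.000 > r=6); Taking the union: only the r=9 sphere is present, so the union is just that shape — boundary = 55.02 mm. Overall, the cross-section is a single solid region. Total boundary length (outer) = 55.02 mm.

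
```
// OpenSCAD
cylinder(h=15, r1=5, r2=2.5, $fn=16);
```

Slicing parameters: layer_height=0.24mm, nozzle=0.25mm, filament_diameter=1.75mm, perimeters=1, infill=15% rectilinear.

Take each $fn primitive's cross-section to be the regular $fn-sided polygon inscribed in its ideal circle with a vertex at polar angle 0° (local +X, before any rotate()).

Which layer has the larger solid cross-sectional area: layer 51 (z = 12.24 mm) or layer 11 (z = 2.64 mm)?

layer 11 (z = 2.64 mm)

Layer 51 (z = 12.24): the cone (r1=5→r2=2.5) has section circumradius 2.960 here — a regular 16-gon (area = (16/2)·2.960²·sin(360°/16) = 26.82 mm²). So its area = 26.82 mm². Layer 11 (z = 2.64): the cone: at t=0.176 of its height the radius interpolates to r₁+(r₂−r₁)t = 4.560, giving a regular 16-gon of that circumradius (area = (16/2)·4.560²·sin(360°/16) = 63.66 mm²). So its area = 63.66 mm². Layer 11 is larger (63.66 vs 26.82 mm²).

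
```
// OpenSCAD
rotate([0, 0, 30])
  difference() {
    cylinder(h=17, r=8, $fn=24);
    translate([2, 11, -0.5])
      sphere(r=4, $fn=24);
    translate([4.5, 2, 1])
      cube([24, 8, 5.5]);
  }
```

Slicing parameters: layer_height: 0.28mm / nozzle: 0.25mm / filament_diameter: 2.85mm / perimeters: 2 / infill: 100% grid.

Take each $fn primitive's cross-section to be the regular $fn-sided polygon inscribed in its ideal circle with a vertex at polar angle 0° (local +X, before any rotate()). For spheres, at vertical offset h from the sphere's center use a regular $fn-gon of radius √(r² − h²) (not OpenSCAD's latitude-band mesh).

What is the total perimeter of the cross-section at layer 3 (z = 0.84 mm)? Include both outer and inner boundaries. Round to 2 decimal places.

At z = 0.84 mm: the r=8 cylinder contributes a regular 24-gon of circumradius 8 (perimeter = 2·24·8.000·sin(180°/24) = 50.12 mm); the sphere at (2, 11): section is a regular 24-gon, circumradius = √(r²−h²) = √(4²−1.34²) = 3.769 (perimeter = 2·24·3.769·sin(180°/24) = 23.61 mm); the cube at (4.5, 2) does not reach this height (z outside [1, 6.5]); After the difference (first − rest): starting from the r=8 cylinder, the r=4 sphere at (2, 11) partially overlaps it — only the 1.13 mm² overlap (of its 44.12 mm²) is removed, clipping the outline — boundary = 50.20 mm; (rotated 30° about Z; rotation is an isometry so areas/perimeters/island counts are preserved). Overall, the cross-section is a single solid region. Total boundary length (outer) = 50.20 mm.

50.20 mm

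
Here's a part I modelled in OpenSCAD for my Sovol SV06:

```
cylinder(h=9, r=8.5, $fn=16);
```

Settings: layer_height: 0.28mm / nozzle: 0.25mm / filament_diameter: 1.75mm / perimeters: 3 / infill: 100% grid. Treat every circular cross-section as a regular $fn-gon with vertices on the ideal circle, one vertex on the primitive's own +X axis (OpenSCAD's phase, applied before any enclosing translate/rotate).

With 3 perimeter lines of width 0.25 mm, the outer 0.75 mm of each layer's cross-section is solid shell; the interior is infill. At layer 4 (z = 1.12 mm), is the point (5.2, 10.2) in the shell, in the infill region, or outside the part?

outside

At z = 1.12 mm: the r=8.5 cylinder gives a regular 16-gon of circumradius 8.5 (constant along its height). Overall, the cross-section is a single solid region. The nearest boundary edge runs (6.01, 6.01)→(3.25, 7.85); distance from the point to it = 3.03 mm. The point is not inside any of the regions above, so it lies outside the cross-section (3.03 mm from the nearest boundary).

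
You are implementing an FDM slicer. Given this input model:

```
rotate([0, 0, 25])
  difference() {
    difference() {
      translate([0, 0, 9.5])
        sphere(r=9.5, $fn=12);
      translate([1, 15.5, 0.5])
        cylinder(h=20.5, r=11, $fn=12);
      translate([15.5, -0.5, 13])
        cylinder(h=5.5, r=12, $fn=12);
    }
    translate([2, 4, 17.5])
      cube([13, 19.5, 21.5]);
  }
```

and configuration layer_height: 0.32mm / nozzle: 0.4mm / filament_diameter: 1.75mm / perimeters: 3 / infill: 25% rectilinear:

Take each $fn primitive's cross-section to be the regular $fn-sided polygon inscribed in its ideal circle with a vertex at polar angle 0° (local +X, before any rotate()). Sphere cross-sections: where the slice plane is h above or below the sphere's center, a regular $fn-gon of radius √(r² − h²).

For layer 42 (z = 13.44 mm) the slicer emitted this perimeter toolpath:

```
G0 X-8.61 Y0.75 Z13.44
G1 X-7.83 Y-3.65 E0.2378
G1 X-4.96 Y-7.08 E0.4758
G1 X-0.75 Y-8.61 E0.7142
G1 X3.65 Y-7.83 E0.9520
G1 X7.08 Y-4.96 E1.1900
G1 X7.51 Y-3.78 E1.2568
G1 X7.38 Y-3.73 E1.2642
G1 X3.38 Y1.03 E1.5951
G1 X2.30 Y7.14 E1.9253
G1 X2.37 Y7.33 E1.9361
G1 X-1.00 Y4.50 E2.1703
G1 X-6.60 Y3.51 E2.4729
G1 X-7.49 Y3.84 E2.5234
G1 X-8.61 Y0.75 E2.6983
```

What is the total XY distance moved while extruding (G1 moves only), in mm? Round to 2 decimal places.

Sum the Euclidean lengths of each G1 segment: total = 50.70 mm.

50.70 mm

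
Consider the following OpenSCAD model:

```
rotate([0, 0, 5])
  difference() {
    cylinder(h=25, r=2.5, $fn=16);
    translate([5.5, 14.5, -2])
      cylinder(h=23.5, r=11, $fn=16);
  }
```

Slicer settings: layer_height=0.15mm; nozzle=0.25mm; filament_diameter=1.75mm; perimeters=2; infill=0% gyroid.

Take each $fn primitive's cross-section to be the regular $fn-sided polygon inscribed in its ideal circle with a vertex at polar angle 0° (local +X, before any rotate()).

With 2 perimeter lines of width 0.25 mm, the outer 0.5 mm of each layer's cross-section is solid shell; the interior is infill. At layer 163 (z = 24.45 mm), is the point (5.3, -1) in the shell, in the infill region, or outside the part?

outside

At z = 24.45 mm: the cylinder: section is a regular 16-gon, circumradius r=2.5; the cylinder at (5.5, 14.5) is absent (z outside [-2, 21.5]); Taking the first minus the rest: none of the subtracted shapes is present at this height, so the r=2.5 cylinder is unchanged — 1 connected region; (whole slice rotated 5° about Z — lengths, areas and connectivity unchanged). Overall, the cross-section is a single solid region. Undo the 5° rotation: the query point maps to (5.193, -1.458) in the un-rotated model frame. The nearest boundary edge runs (2.31, -0.96)→(2.50, 0.00); distance from the point to it = 2.93 mm. The point is not inside any of the regions above, so it lies outside the cross-section (2.93 mm from the nearest boundary).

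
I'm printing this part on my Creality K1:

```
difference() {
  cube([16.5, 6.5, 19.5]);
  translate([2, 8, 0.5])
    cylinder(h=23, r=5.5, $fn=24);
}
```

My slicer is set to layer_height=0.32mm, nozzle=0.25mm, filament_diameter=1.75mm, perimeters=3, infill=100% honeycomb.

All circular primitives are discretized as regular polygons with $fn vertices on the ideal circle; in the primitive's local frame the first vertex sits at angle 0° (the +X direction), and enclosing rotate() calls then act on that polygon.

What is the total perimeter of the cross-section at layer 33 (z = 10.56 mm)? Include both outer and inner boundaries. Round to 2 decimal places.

At z = 10.56 mm: the 16.5×6.5 cube contributes its full rectangle (perimeter 46.00 mm); the cylinder at (2, 8): section is a regular 24-gon, circumradius r=5.5 (perimeter = 2·24·5.500·sin(180°/24) = 34.46 mm); Taking the first minus the rest: starting from the 16.5×6.5 cube, the r=5.5 cylinder at (2, 8) partially overlaps it — only the 23.08 mm² overlap (of its 93.95 mm²) is removed, clipping the outline — boundary = 44.30 mm. Overall, the cross-section is a single solid region. Total boundary length (outer) = 44.30 mm.

44.30 mm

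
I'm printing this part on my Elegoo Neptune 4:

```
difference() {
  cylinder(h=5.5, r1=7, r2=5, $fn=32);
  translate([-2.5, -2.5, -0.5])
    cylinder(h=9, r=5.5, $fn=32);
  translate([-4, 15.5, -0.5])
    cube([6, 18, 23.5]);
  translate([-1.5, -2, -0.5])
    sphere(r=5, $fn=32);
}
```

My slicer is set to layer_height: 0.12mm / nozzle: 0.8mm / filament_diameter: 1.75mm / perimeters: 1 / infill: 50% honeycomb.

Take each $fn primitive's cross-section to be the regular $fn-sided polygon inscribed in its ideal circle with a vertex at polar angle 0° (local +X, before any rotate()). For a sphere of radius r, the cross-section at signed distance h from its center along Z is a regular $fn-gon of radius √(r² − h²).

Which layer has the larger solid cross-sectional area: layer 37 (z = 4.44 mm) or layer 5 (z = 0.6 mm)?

Layer 37 (z = 4.44): the cone (r1=7→r2=5) has section circumradius 5.385 here — a regular 32-gon (area = (32/2)·5.385²·sin(360°/32) = 90.53 mm²); the cylinder at (-2.5, -2.5): section is a regular 32-gon, circumradius r=5.5 (area = (32/2)·5.500²·sin(360°/32) = 94.42 mm²); the cube at (-4, 15.5) is present — its section is the full 6×18 rectangle (area 108.00 mm²); the sphere at (-1.5, -2): section is a regular 32-gon, circumradius = √(r²−h²) = √(5²−4.94²) = 0.772 (area = (32/2)·0.772²·sin(360°/32) = 1.86 mm²); Subtracting the remaining from the first: starting from the cone (90.53 mm²), the r=5.5 cylinder at (-2.5, -2.5) partially overlaps it — only the 54.79 mm² overlap (of its 94.42 mm²) is removed, clipping the outline; the 6×18 cube at (-4, 15.5) misses the remaining region (no effect); the r=5 sphere at (-1.5, -2) misses the remaining region (no effect) — area = 35.74 mm². So its area = 35.74 mm². Layer 5 (z = 0.6): the cone (r1=7→r2=5) has section circumradius 6.782 here — a regular 32-gon (area = (32/2)·6.782²·sin(360°/32) = 143.56 mm²); the cylinder at (-2.5, -2.5): section is a regular 32-gon, circumradius r=5.5 (area = (32/2)·5.500²·sin(360°/32) = 94.42 mm²); the cube at (-4, 15.5) (footprint 6×18) is included at this height (area 108.00 mm²); the r=5 sphere at (-1.5, -2) slices to a regular 32-gon of circumradius 4.877 (√(r²−h²) with h=1.1 from center) (area = (32/2)·4.877²·sin(360°/32) = 74.26 mm²); Taking the first minus the rest: starting from the cone (143.56 mm²), the r=5.5 cylinder at (-2.5, -2.5) partially overlaps it — only the 73.34 mm² overlap (of its 94.42 mm²) is removed, clipping the outline; the 6×18 cube at (-4, 15.5) misses the remaining region (no effect); the r=5 sphere at (-1.5, -2) partially overlaps it — only the 3.30 mm² overlap (of its 74.26 mm²) is removed, clipping the outline — area = 66.92 mm². So its area = 66.92 mm². Layer 5 is larger (66.92 vs 35.74 mm²).

layer 5 (z = 0.6 mm)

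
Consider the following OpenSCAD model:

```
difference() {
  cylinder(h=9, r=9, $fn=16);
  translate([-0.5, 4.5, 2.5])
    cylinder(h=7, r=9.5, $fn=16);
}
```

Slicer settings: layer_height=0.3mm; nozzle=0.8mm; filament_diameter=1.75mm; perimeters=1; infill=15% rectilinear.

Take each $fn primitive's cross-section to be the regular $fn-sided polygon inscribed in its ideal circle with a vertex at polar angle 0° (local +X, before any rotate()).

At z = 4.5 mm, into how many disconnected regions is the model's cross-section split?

1

At z = 4.5 mm: the r=9 cylinder contributes a regular 16-gon of circumradius 9; the r=9.5 cylinder at (-0.5, 4.5) contributes a regular 16-gon of circumradius 9.5; After the difference (first − rest): starting from the r=9 cylinder, the r=9.5 cylinder at (-0.5, 4.5) partially overlaps it — only the 179.78 mm² overlap (of its 276.30 mm²) is removed, clipping the outline — 1 connected region. The result has 1 disconnected region.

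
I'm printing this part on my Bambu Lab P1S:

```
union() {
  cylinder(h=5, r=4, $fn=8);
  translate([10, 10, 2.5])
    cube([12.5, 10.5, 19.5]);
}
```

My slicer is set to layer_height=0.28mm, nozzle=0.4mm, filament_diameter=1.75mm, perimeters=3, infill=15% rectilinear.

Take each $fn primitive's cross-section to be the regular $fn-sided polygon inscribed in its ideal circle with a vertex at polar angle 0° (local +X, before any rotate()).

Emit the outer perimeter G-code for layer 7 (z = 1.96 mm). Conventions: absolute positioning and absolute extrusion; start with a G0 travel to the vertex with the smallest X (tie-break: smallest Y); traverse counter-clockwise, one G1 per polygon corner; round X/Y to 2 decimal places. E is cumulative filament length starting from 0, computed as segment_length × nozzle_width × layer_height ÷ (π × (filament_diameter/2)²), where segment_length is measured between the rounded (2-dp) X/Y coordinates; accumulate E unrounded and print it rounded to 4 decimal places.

G0 X-4.00 Y0.00 Z1.96
G1 X-2.83 Y-2.83 E0.1426
G1 X0.00 Y-4.00 E0.2852
G1 X2.83 Y-2.83 E0.4278
G1 X4.00 Y0.00 E0.5704
G1 X2.83 Y2.83 E0.7130
G1 X0.00 Y4.00 E0.8556
G1 X-2.83 Y2.83 E0.9982
G1 X-4.00 Y0.00 E1.1408

At z = 1.96 mm: the cylinder: section is a regular 8-gon, circumradius r=4; the cube at (10, 10) is absent (z outside [2.5, 22]); Combining (union): only the r=4 cylinder is present, so the union is just that shape — 1 connected region. The outline is a single polygon with 8 vertices. Extrusion per mm of travel: 0.4 × 0.28 / (π × 0.875²) = 0.046564. Accumulating E over each segment gives final E = 1.1408.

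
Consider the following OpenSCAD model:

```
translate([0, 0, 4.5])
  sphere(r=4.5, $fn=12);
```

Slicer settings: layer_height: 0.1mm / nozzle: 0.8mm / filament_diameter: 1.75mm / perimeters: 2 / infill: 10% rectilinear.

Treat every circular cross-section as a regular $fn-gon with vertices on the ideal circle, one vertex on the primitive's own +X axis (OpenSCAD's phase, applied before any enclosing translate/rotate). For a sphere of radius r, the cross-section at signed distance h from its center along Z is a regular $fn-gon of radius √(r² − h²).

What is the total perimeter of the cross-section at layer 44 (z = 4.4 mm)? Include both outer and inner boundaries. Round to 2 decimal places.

At z = 4.4 mm: the sphere: section is a regular 12-gon, circumradius = √(r²−h²) = √(4.5²−0.1²) = 4.499 (perimeter = 2·12·4.499·sin(180°/12) = 27.95 mm). Overall, the cross-section is a single solid region. Total boundary length (outer) = 27.95 mm.

27.95 mm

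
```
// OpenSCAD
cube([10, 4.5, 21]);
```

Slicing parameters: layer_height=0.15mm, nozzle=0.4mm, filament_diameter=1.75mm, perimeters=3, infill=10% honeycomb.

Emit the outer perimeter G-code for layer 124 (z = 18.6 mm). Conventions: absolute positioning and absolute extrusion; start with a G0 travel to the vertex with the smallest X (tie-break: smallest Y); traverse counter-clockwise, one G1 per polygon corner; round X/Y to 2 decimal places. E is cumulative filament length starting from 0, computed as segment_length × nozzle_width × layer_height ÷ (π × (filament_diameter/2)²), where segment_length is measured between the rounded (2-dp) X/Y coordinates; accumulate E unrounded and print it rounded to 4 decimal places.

G0 X0.00 Y0.00 Z18.60
G1 X10.00 Y0.00 E0.2495
G1 X10.00 Y4.50 E0.3617
G1 X0.00 Y4.50 E0.6112
G1 X0.00 Y0.00 E0.7234

At z = 18.6 mm: the 10×4.5 cube contributes its full rectangle. The outline is a single polygon with 4 vertices. Extrusion per mm of travel: 0.4 × 0.15 / (π × 0.875²) = 0.024945. Accumulating E over each segment gives final E = 0.7234.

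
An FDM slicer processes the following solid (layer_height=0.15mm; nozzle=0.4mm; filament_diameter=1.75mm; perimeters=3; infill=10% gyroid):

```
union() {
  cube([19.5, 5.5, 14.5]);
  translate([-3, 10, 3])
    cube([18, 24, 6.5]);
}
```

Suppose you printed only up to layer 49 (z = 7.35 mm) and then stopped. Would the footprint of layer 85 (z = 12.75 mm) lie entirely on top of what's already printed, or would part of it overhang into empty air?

entirely on top

Compare the two slices. At z = 7.35: the cube (footprint 19.5×5.5) is included at this height (area 107.25 mm²); the cube at (-3, 10) (footprint 18×24) is included at this height (area 432.00 mm²); Taking the union: the 2 present regions are separate (no shared area or edge), so areas and boundary lengths simply add and each stays a separate island — area = 539.25 mm². At z = 12.75: the cube is present — its section is the full 19.5×5.5 rectangle (area 107.25 mm²); the cube at (-3, 10) does not reach this height (z outside [3, 9.5]); Combining (union): only the 19.5×5.5 cube is present, so the union is just that shape — area = 107.25 mm². Checking containment: the cross-section at z = 12.75 is a subset of the cross-section at z = 7.35.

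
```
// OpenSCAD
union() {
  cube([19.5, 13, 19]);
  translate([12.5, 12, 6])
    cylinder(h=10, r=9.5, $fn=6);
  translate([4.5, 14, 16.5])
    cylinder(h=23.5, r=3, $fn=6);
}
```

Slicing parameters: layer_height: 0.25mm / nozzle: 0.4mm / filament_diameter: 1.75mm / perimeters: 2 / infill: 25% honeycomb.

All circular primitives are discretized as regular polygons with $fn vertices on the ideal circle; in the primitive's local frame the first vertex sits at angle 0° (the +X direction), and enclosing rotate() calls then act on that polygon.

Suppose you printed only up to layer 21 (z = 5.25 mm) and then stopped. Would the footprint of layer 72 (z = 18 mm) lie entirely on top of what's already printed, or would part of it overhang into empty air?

part overhangs

Compare the two slices. At z = 5.25: the 19.5×13 cube contributes its full rectangle (area 253.50 mm²); the cylinder at (12.5, 12) is absent (z outside [6, 16]); the cylinder at (4.5, 14) does not reach this height (z outside [16.5, 40]); Taking the union: only the 19.5×13 cube is present, so the union is just that shape — area = 253.50 mm². At z = 18: the cube (footprint 19.5×13) is included at this height (area 253.50 mm²); the cylinder at (12.5, 12) is absent (z outside [6, 16]); the r=3 cylinder at (4.5, 14) gives a regular 6-gon of circumradius 3 (constant along its height) (area = (6/2)·3.000²·sin(360°/6) = 23.38 mm²); Taking the union: the regions partially overlap — summed areas 276.88 mm² minus the doubly-counted overlap 6.27 mm² gives 270.61 mm² — area = 270.61 mm². Checking containment: at z = 18 the cross-section extends beyond the z = 5.25 cross-section by about 17.11 mm².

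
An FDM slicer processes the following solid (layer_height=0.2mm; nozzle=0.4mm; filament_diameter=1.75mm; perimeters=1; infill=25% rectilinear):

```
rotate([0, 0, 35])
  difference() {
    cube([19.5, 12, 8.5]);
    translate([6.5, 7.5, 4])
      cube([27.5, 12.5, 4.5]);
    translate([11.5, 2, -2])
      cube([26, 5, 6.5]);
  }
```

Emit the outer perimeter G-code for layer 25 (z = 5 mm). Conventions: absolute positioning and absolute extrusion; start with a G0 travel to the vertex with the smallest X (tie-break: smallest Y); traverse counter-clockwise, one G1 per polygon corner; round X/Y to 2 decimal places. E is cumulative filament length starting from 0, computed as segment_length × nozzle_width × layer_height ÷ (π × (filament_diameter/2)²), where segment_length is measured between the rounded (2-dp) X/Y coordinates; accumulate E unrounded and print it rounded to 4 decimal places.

At z = 5 mm: the cube (footprint 19.5×12) is included at this height; the cube at (6.5, 7.5) (footprint 27.5×12.5) is included at this height; the cube at (11.5, 2) does not reach this height (z outside [-2, 4.5]); Taking the first minus the rest: starting from the 19.5×12 cube, the 27.5×12.5 cube at (6.5, 7.5) partially overlaps it — only the 58.50 mm² overlap (of its 343.75 mm²) is removed, clipping the outline — 1 connected region; (whole slice rotated 35° about Z — lengths, areas and connectivity unchanged). The outline is a single polygon with 6 vertices. Extrusion per mm of travel: 0.4 × 0.2 / (π × 0.875²) = 0.033260. Accumulating E over each segment gives final E = 2.0954.

G0 X-6.88 Y9.83 Z5.00
G1 X0.00 Y0.00 E0.3991
G1 X15.97 Y11.18 E1.0475
G1 X11.67 Y17.33 E1.2970
G1 X1.02 Y9.87 E1.7295
G1 X-1.56 Y13.56 E1.8793
G1 X-6.88 Y9.83 E2.0954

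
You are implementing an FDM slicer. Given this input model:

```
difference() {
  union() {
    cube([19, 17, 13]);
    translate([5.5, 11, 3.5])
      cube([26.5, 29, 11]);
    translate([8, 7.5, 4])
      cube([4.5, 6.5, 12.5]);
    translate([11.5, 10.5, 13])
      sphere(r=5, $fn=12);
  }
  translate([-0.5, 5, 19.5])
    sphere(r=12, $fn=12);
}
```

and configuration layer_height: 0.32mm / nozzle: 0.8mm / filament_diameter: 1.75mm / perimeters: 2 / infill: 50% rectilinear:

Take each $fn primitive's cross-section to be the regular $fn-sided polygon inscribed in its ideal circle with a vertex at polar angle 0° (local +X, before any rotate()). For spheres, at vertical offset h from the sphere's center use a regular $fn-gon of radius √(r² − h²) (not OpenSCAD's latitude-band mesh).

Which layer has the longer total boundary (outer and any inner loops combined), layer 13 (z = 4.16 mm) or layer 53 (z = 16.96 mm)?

Layer 13 (z = 4.16): the 19×17 cube contributes its full rectangle (perimeter 72.00 mm); the cube at (5.5, 11) is present — its section is the full 26.5×29 rectangle (perimeter 111.00 mm); the cube at (8, 7.5) is present — its section is the full 4.5×6.5 rectangle (perimeter 22.00 mm); the sphere at (11.5, 10.5) is absent (|z−center|=8.840 > r=5); Merging all regions: the regions partially overlap (shared area 110.25 mm²), so the edge portions inside another operand are dropped and the merged outline is re-measured after clipping — boundary = 144.00 mm; the sphere at (-0.5, 5) does not reach this height (|z−center|=15.340 > r=12); Taking the first minus the rest: none of the subtracted shapes is present at this height, so the result so far is unchanged — boundary = 144.00 mm. So its perimeter = 144.00 mm. Layer 53 (z = 16.96): the cube is absent (z outside [0, 13]); the cube at (5.5, 11) does not reach this height (z outside [3.5, 14.5]); the cube at (8, 7.5) is absent (z outside [4, 16.5]); the sphere at (11.5, 10.5): section is a regular 12-gon, circumradius = √(r²−h²) = √(5²−3.96²) = 3.053 (perimeter = 2·12·3.053·sin(180°/12) = 18.96 mm); Combining (union): only the r=5 sphere at (11.5, 10.5) is present, so the union is just that shape — boundary = 18.96 mm; the r=12 sphere at (-0.5, 5) contributes a regular 12-gon of circumradius √(12²−2.54²) = 11.728 (perimeter = 2·12·11.728·sin(180°/12) = 72.85 mm); Taking the first minus the rest: starting from that combined region, the r=12 sphere at (-0.5, 5) partially overlaps it — only the 3.96 mm² overlap (of its 412.65 mm²) is removed, clipping the outline — boundary = 18.47 mm. So its perimeter = 18.47 mm. Layer 13 is larger (144.00 vs 18.47 mm).

layer 13 (z = 4.16 mm)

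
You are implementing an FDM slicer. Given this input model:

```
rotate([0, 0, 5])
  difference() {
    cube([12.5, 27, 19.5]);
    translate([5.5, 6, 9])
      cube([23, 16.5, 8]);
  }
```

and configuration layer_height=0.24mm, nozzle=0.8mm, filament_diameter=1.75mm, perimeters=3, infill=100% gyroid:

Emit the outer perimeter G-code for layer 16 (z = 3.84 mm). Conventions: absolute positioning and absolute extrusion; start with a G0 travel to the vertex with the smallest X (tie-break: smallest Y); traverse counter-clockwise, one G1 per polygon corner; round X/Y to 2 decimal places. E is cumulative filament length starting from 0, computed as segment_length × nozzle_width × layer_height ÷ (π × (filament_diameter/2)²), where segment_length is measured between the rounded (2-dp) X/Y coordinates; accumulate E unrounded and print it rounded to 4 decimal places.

G0 X-2.35 Y26.90 Z3.84
G1 X0.00 Y0.00 E2.1555
G1 X12.45 Y1.09 E3.1531
G1 X10.10 Y27.99 E5.3085
G1 X-2.35 Y26.90 E6.3061

At z = 3.84 mm: the cube is present — its section is the full 12.5×27 rectangle; the cube at (5.5, 6) is not intersected at this z (z outside [9, 17]); After the difference (first − rest): none of the subtracted shapes is present at this height, so the 12.5×27 cube is unchanged — 1 connected region; (rotated 5° about Z; rotation is an isometry so areas/perimeters/island counts are preserved). The outline is a single polygon with 4 vertices. Extrusion per mm of travel: 0.8 × 0.24 / (π × 0.875²) = 0.079824. Accumulating E over each segment gives final E = 6.3061.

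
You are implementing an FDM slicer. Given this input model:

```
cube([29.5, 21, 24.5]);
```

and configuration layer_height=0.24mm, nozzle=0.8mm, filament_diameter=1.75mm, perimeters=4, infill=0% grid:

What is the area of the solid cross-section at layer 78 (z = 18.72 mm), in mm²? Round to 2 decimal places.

At z = 18.72 mm: the 29.5×21 cube contributes its full rectangle (area 619.50 mm²). Overall, the cross-section is a single solid region. Net area = 619.50 mm².

619.50 mm²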